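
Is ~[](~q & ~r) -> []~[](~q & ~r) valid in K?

Invalid (countermodel exists)

Tableau for the negation ~(~[](~q & ~r) -> []~[](~q & ~r)):
1. ~(~[](~q & ~r) -> []~[](~q & ~r)), u
2. ~[](~q & ~r), u   [~->-rule on 1]
3. ~[]~[](~q & ~r), u   [~->-rule on 1]
4. ~(~q & ~r), v   [~[]-rule on 2: fresh world v, uRv]
5. r, v   [~&-rule on 4 (branches; this branch)]
6. [](~q & ~r), w   [~[]-rule on 3: fresh world w, uRw]
Accessibility: uRv, uRw
The negation has an open branch (countermodel exists).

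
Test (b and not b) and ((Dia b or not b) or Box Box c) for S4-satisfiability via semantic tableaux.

1. (b and not b) and ((Dia b or not b) or Box Box c), 0
2. b and not b, 0
3. (Dia b or not b) or Box Box c, 0
4. b, 0
5. not b, 0
Accessibility: 0R0
Branch closes: b and not b both at 0.
Every branch closes; the branch above is one of them.

Unsatisfiable (every branch closes)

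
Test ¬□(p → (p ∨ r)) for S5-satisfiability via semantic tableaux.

1. ¬□(p → (p ∨ r)), u
2. ¬(p → (p ∨ r)), v
3. p, v
4. ¬(p ∨ r), v
5. ¬p, v
6. ¬r, v
Accessibility: uRu, uRv, vRu, vRv
Branch closes: p and ¬p both at v.
Every branch closes; the branch above is one of them.

Unsatisfiable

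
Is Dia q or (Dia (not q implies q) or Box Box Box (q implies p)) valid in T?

Not valid

Tableau for the negation not (Dia q or (Dia (not q implies q) or Box Box Box (q implies p))):
1. not (Dia q or (Dia (not q implies q) or Box Box Box (q implies p))), w0
2. not Dia q, w0
3. not (Dia (not q implies q) or Box Box Box (q implies p)), w0
4. not Dia (not q implies q), w0
5. not Box Box Box (q implies p), w0
6. not q, w0
7. not (not q implies q), w0
8. not Box Box (q implies p), w1
9. not q, w1
10. not (not q implies q), w1
11. not Box (q implies p), w2
12. not (q implies p), w3
13. q, w3
14. not p, w3
Accessibility: w0Rw0, w0Rw1, w1Rw1, w1Rw2, w2Rw2, w2Rw3, w3Rw3
The negation has an open branch (countermodel exists).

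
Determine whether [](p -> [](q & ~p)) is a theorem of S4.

Tableau for the negation ~[](p -> [](q & ~p)):
1. ~[](p -> [](q & ~p)), w0
2. ~(p -> [](q & ~p)), w1   [~[]-rule on 1: fresh world w1, w0Rw1]
3. p, w1   [~->-rule on 2]
4. ~[](q & ~p), w1   [~->-rule on 2]
5. ~(q & ~p), w2   [~[]-rule on 4: fresh world w2, w1Rw2]
6. p, w2   [~&-rule on 5 (branches; this branch)]
Accessibility: w0Rw0, w0Rw1, w0Rw2, w1Rw1, w1Rw2, w2Rw2
The negation has an open branch (countermodel exists).

Not valid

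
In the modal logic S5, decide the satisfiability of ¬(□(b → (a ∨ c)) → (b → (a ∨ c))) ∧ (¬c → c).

1. ¬(□(b → (a ∨ c)) → (b → (a ∨ c))) ∧ (¬c → c), w0
2. ¬(□(b → (a ∨ c)) → (b → (a ∨ c))), w0
3. ¬c → c, w0
4. □(b → (a ∨ c)), w0
5. ¬(b → (a ∨ c)), w0
6. b, w0
7. ¬(a ∨ c), w0
8. ¬a, w0
9. ¬c, w0
10. b → (a ∨ c), w0
11. c, w0
Accessibility: w0Rw0
Branch closes: c and ¬c both at w0.
Every branch closes; the branch above is one of them.

Unsatisfiable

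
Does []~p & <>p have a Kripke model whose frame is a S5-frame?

No, unsatisfiable

1. []~p & <>p, 0
2. []~p, 0
3. <>p, 0
4. ~p, 0
5. p, 1
6. ~p, 1
Accessibility: 0R0, 0R1, 1R0, 1R1
Branch closes: p and ~p both at 1.
(One branch shown.) All branches close.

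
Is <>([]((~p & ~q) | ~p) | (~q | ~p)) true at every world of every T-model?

Tableau for the negation ~<>([]((~p & ~q) | ~p) | (~q | ~p)):
1. ~<>([]((~p & ~q) | ~p) | (~q | ~p)), w0
2. ~([]((~p & ~q) | ~p) | (~q | ~p)), w0   [~<>-rule on 1 via w0Rw0]
3. ~[]((~p & ~q) | ~p), w0   [~|-rule on 2]
4. ~(~q | ~p), w0   [~|-rule on 2]
5. q, w0   [~|-rule on 4]
6. p, w0   [~|-rule on 4]
7. ~((~p & ~q) | ~p), w1   [~[]-rule on 3: fresh world w1, w0Rw1]
8. ~(~p & ~q), w1   [~|-rule on 7]
9. p, w1   [~|-rule on 7]
10. ~([]((~p & ~q) | ~p) | (~q | ~p)), w1   [~<>-rule on 1 via w0Rw1]
11. ~[]((~p & ~q) | ~p), w1   [~|-rule on 10]
12. ~(~q | ~p), w1   [~|-rule on 10]
13. q, w1   [~|-rule on 12]
14. ~((~p & ~q) | ~p), w2   [~[]-rule on 11: fresh world w2, w1Rw2]
15. ~(~p & ~q), w2   [~|-rule on 14]
16. p, w2   [~|-rule on 14]
17. q, w2   [~&-rule on 15 (branches; this branch)]
Accessibility: w0Rw0, w0Rw1, w1Rw1, w1Rw2, w2Rw2
The negation has an open branch (countermodel exists).

Not valid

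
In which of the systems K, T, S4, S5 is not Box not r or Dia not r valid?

T, S4, S5

T-tableau for the negation not (not Box not r or Dia not r):
1. not (not Box not r or Dia not r), u
2. Box not r, u
3. not Dia not r, u
4. not r, u
5. r, u
Accessibility: uRu
Branch closes: r and not r both at u.
Every branch closes (one shown): valid in T, hence also in S4, S5 (every theorem of T is a theorem of S4 and S5).
K-tableau for the negation not (not Box not r or Dia not r):
1. not (not Box not r or Dia not r), u
2. Box not r, u
3. not Dia not r, u
Complete open branch: countermodel on a K-frame, so not valid in K.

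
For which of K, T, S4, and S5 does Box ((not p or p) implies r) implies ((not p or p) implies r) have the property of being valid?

K-tableau for the negation not (Box ((not p or p) implies r) implies ((not p or p) implies r)):
1. not (Box ((not p or p) implies r) implies ((not p or p) implies r)), u
2. Box ((not p or p) implies r), u
3. not ((not p or p) implies r), u
4. not p or p, u
5. not r, u
6. p, u
Complete open branch: countermodel on a K-frame, so not valid in K.
T-tableau for the negation not (Box ((not p or p) implies r) implies ((not p or p) implies r)):
1. not (Box ((not p or p) implies r) implies ((not p or p) implies r)), u
2. Box ((not p or p) implies r), u
3. not ((not p or p) implies r), u
4. not p or p, u
5. not r, u
6. (not p or p) implies r, u
7. p, u
8. not (not p or p), u
9. not p, u
Accessibility: uRu
Branch closes: p and not p both at u.
Every branch closes (one shown): valid in T, hence also in S4, S5 (every theorem of T is a theorem of S4 and S5).

T, S4, S5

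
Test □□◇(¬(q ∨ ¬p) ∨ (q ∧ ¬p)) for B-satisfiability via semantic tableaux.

1. □□◇(¬(q ∨ ¬p) ∨ (q ∧ ¬p)), u
2. □◇(¬(q ∨ ¬p) ∨ (q ∧ ¬p)), u
3. ◇(¬(q ∨ ¬p) ∨ (q ∧ ¬p)), u
4. ¬(q ∨ ¬p) ∨ (q ∧ ¬p), v
5. □◇(¬(q ∨ ¬p) ∨ (q ∧ ¬p)), v
6. ◇(¬(q ∨ ¬p) ∨ (q ∧ ¬p)), v
7. q ∧ ¬p, v
8. q, v
9. ¬p, v
10. ¬(q ∨ ¬p) ∨ (q ∧ ¬p), w
11. ◇(¬(q ∨ ¬p) ∨ (q ∧ ¬p)), w
12. q ∧ ¬p, w
13. q, w
14. ¬p, w
15. ¬(q ∨ ¬p) ∨ (q ∧ ¬p), x
16. q ∧ ¬p, x
17. q, x
18. ¬p, x
Accessibility: uRu, uRv, vRu, vRv, vRw, wRv, wRw, wRx, xRw, xRx

Satisfiable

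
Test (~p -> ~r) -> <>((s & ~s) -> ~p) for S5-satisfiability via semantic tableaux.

Satisfiable (open branch found)

1. (~p -> ~r) -> <>((s & ~s) -> ~p), u
2. <>((s & ~s) -> ~p), u   [->-rule on 1 (branches; this branch)]
3. (s & ~s) -> ~p, v   [<>-rule on 2: fresh world v, uRv]
4. ~p, v   [->-rule on 3 (branches; this branch)]
Accessibility: uRu, uRv, vRu, vRv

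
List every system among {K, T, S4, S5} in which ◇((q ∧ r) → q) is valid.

K-tableau for the negation ¬◇((q ∧ r) → q):
1. ¬◇((q ∧ r) → q), 0
Complete open branch: countermodel on a K-frame, so not valid in K.
T-tableau for the negation ¬◇((q ∧ r) → q):
1. ¬◇((q ∧ r) → q), 0
2. ¬((q ∧ r) → q), 0   [¬◇-rule on 1 via 0R0]
3. q ∧ r, 0   [¬→-rule on 2]
4. ¬q, 0   [¬→-rule on 2]
5. q, 0   [∧-rule on 3]
6. r, 0   [∧-rule on 3]
Accessibility: 0R0
Branch closes: q and ¬q both at 0.
Every branch closes (one shown): valid in T, hence also in S4, S5 (every theorem of T is a theorem of S4 and S5).

T, S4, S5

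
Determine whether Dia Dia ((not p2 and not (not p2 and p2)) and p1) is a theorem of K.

Tableau for the negation not Dia Dia ((not p2 and not (not p2 and p2)) and p1):
1. not Dia Dia ((not p2 and not (not p2 and p2)) and p1), w0
The negation has an open branch (countermodel exists).

Not valid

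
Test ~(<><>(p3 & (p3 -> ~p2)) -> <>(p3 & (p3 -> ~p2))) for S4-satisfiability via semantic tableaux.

1. ~(<><>(p3 & (p3 -> ~p2)) -> <>(p3 & (p3 -> ~p2))), w0
2. <><>(p3 & (p3 -> ~p2)), w0
3. ~<>(p3 & (p3 -> ~p2)), w0
4. ~(p3 & (p3 -> ~p2)), w0
5. ~(p3 -> ~p2), w0
6. p3, w0
7. p2, w0
8. <>(p3 & (p3 -> ~p2)), w1
9. ~(p3 & (p3 -> ~p2)), w1
10. ~(p3 -> ~p2), w1
11. p3, w1
12. p2, w1
13. p3 & (p3 -> ~p2), w2
14. p3, w2
15. p3 -> ~p2, w2
16. ~(p3 & (p3 -> ~p2)), w2
17. ~p2, w2
18. ~(p3 -> ~p2), w2
19. p2, w2
Accessibility: w0Rw0, w0Rw1, w0Rw2, w1Rw1, w1Rw2, w2Rw2
Branch closes: p2 and ~p2 both at w2.
All branches of the tableau close; one closing branch shown above.

Unsatisfiable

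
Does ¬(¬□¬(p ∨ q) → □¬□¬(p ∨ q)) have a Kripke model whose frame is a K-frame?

Satisfiable (open branch found)

1. ¬(¬□¬(p ∨ q) → □¬□¬(p ∨ q)), w0
2. ¬□¬(p ∨ q), w0   [¬→-rule on 1]
3. ¬□¬□¬(p ∨ q), w0   [¬→-rule on 1]
4. p ∨ q, w1   [¬□-rule on 2: fresh world w1, w0Rw1]
5. q, w1   [∨-rule on 4 (branches; this branch)]
6. □¬(p ∨ q), w2   [¬□-rule on 3: fresh world w2, w0Rw2]
Accessibility: w0Rw1, w0Rw2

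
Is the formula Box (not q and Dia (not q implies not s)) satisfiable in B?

Yes, satisfiable

1. Box (not q and Dia (not q implies not s)), 0
2. not q and Dia (not q implies not s), 0   [Box-rule on 1 via 0R0]
3. not q, 0   [and-rule on 2]
4. Dia (not q implies not s), 0   [and-rule on 2]
5. not q implies not s, 1   [Dia-rule on 4: fresh world 1, 0R1]
6. not q and Dia (not q implies not s), 1   [Box-rule on 1 via 0R1]
7. not q, 1   [and-rule on 6]
8. Dia (not q implies not s), 1   [and-rule on 6]
9. not s, 1   [implies-rule on 5 (branches; this branch)]
10. not q implies not s, 2   [Dia-rule on 8: fresh world 2, 1R2]
11. not s, 2   [implies-rule on 10 (branches; this branch)]
Accessibility: 0R0, 0R1, 1R0, 1R1, 1R2, 2R1, 2R2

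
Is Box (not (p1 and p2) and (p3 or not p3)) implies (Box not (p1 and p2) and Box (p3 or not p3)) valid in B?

Yes, valid

Tableau for the negation not (Box (not (p1 and p2) and (p3 or not p3)) implies (Box not (p1 and p2) and Box (p3 or not p3))):
1. not (Box (not (p1 and p2) and (p3 or not p3)) implies (Box not (p1 and p2) and Box (p3 or not p3))), u
2. Box (not (p1 and p2) and (p3 or not p3)), u
3. not (Box not (p1 and p2) and Box (p3 or not p3)), u
4. not (p1 and p2) and (p3 or not p3), u
5. not (p1 and p2), u
6. p3 or not p3, u
7. not Box not (p1 and p2), u
8. not p2, u
9. not p3, u
10. p1 and p2, v
11. p1, v
12. p2, v
13. not (p1 and p2) and (p3 or not p3), v
14. not (p1 and p2), v
15. p3 or not p3, v
16. not p2, v
Accessibility: uRu, uRv, vRu, vRv
Branch closes: p2 and not p2 both at v.
All branches of the negation close; one closing branch shown above.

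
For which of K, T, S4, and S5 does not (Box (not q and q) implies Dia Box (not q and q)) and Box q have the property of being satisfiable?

K

T-tableau for the formula:
1. not (Box (not q and q) implies Dia Box (not q and q)) and Box q, 0
2. not (Box (not q and q) implies Dia Box (not q and q)), 0
3. Box q, 0
4. Box (not q and q), 0
5. not Dia Box (not q and q), 0
6. q, 0
7. not q and q, 0
8. not q, 0
Accessibility: 0R0
Branch closes: q and not q both at 0.
Every branch closes (one shown): unsatisfiable in T, hence also in S4, S5 (every S4/S5-frame is a T-frame).
K-tableau for the formula:
1. not (Box (not q and q) implies Dia Box (not q and q)) and Box q, 0
2. not (Box (not q and q) implies Dia Box (not q and q)), 0
3. Box q, 0
4. Box (not q and q), 0
5. not Dia Box (not q and q), 0
Complete open branch: satisfiable in K.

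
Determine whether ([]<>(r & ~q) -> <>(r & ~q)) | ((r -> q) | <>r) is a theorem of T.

Tableau for the negation ~(([]<>(r & ~q) -> <>(r & ~q)) | ((r -> q) | <>r)):
1. ~(([]<>(r & ~q) -> <>(r & ~q)) | ((r -> q) | <>r)), w0
2. ~([]<>(r & ~q) -> <>(r & ~q)), w0
3. ~((r -> q) | <>r), w0
4. []<>(r & ~q), w0
5. ~<>(r & ~q), w0
6. ~(r -> q), w0
7. ~<>r, w0
8. r, w0
9. ~q, w0
10. <>(r & ~q), w0
11. ~(r & ~q), w0
12. ~r, w0
Accessibility: w0Rw0
Branch closes: r and ~r both at w0.
Every branch of the negation's tableau closes; the branch above is one of them.

Valid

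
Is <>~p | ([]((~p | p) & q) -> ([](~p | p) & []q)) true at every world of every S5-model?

Valid in S5

Tableau for the negation ~(<>~p | ([]((~p | p) & q) -> ([](~p | p) & []q))):
1. ~(<>~p | ([]((~p | p) & q) -> ([](~p | p) & []q))), 0
2. ~<>~p, 0
3. ~([]((~p | p) & q) -> ([](~p | p) & []q)), 0
4. []((~p | p) & q), 0
5. ~([](~p | p) & []q), 0
6. p, 0
7. (~p | p) & q, 0
8. ~p | p, 0
9. q, 0
10. ~[]q, 0
11. ~q, 1
12. p, 1
13. (~p | p) & q, 1
14. ~p | p, 1
15. q, 1
Accessibility: 0R0, 0R1, 1R0, 1R1
Branch closes: q and ~q both at 1.
Every branch of the negation's tableau closes; the branch above is one of them.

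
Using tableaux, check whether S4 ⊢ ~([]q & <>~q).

Yes, valid

Tableau for the negation []q & <>~q:
1. []q & <>~q, w0
2. []q, w0
3. <>~q, w0
4. q, w0
5. ~q, w1
6. q, w1
Accessibility: w0Rw0, w0Rw1, w1Rw1
Branch closes: q and ~q both at w1.
All branches of the negation close; one closing branch shown above.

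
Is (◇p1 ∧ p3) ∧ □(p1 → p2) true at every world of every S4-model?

Tableau for the negation ¬((◇p1 ∧ p3) ∧ □(p1 → p2)):
1. ¬((◇p1 ∧ p3) ∧ □(p1 → p2)), 0
2. ¬□(p1 → p2), 0   [¬∧-rule on 1 (branches; this branch)]
3. ¬(p1 → p2), 1   [¬□-rule on 2: fresh world 1, 0R1]
4. p1, 1   [¬→-rule on 3]
5. ¬p2, 1   [¬→-rule on 3]
Accessibility: 0R0, 0R1, 1R1
The negation has an open branch (countermodel exists).

No, not valid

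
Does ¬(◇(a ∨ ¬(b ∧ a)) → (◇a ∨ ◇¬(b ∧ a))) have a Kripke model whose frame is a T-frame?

Unsatisfiable (every branch closes)

1. ¬(◇(a ∨ ¬(b ∧ a)) → (◇a ∨ ◇¬(b ∧ a))), w0
2. ◇(a ∨ ¬(b ∧ a)), w0   [¬→-rule on 1]
3. ¬(◇a ∨ ◇¬(b ∧ a)), w0   [¬→-rule on 1]
4. ¬◇a, w0   [¬∨-rule on 3]
5. ¬◇¬(b ∧ a), w0   [¬∨-rule on 3]
6. ¬a, w0   [¬◇-rule on 4 via w0Rw0]
7. b ∧ a, w0   [¬◇-rule on 5 via w0Rw0]
8. b, w0   [∧-rule on 7]
9. a, w0   [∧-rule on 7]
Accessibility: w0Rw0
Branch closes: a and ¬a both at w0.
(One branch shown.) All branches close.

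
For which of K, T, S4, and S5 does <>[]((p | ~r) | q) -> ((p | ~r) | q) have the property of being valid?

S5-tableau for the negation ~(<>[]((p | ~r) | q) -> ((p | ~r) | q)):
1. ~(<>[]((p | ~r) | q) -> ((p | ~r) | q)), u
2. <>[]((p | ~r) | q), u   [~->-rule on 1]
3. ~((p | ~r) | q), u   [~->-rule on 1]
4. ~(p | ~r), u   [~|-rule on 3]
5. ~q, u   [~|-rule on 3]
6. ~p, u   [~|-rule on 4]
7. r, u   [~|-rule on 4]
8. []((p | ~r) | q), v   [<>-rule on 2: fresh world v, uRv]
9. (p | ~r) | q, u   [[]-rule on 8 via vRu]
10. (p | ~r) | q, v   [[]-rule on 8 via vRv]
11. p | ~r, u   [|-rule on 9 (branches; this branch)]
12. q, v   [|-rule on 10 (branches; this branch)]
13. ~r, u   [|-rule on 11 (branches; this branch)]
Accessibility: uRu, uRv, vRu, vRv
Branch closes: r and ~r both at u.
Every branch closes (one shown): valid in S5.
S4-tableau for the negation ~(<>[]((p | ~r) | q) -> ((p | ~r) | q)):
1. ~(<>[]((p | ~r) | q) -> ((p | ~r) | q)), u
2. <>[]((p | ~r) | q), u   [~->-rule on 1]
3. ~((p | ~r) | q), u   [~->-rule on 1]
4. ~(p | ~r), u   [~|-rule on 3]
5. ~q, u   [~|-rule on 3]
6. ~p, u   [~|-rule on 4]
7. r, u   [~|-rule on 4]
8. []((p | ~r) | q), v   [<>-rule on 2: fresh world v, uRv]
9. (p | ~r) | q, v   [[]-rule on 8 via vRv]
10. q, v   [|-rule on 9 (branches; this branch)]
Accessibility: uRu, uRv, vRv
Complete open branch: countermodel on an S4-frame, so not valid in S4, nor in K, T (the same frame is also a K-frame and a T-frame).

S5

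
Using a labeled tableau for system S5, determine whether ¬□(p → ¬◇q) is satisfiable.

Yes, satisfiable

1. ¬□(p → ¬◇q), w0
2. ¬(p → ¬◇q), w1
3. p, w1
4. ◇q, w1
5. q, w2
Accessibility: w0Rw0, w0Rw1, w0Rw2, w1Rw0, w1Rw1, w1Rw2, w2Rw0, w2Rw1, w2Rw2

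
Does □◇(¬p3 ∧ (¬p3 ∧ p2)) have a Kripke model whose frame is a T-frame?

1. □◇(¬p3 ∧ (¬p3 ∧ p2)), w0
2. ◇(¬p3 ∧ (¬p3 ∧ p2)), w0
3. ¬p3 ∧ (¬p3 ∧ p2), w1
4. ¬p3, w1
5. ¬p3 ∧ p2, w1
6. p2, w1
7. ◇(¬p3 ∧ (¬p3 ∧ p2)), w1
8. ¬p3 ∧ (¬p3 ∧ p2), w2
9. ¬p3, w2
10. ¬p3 ∧ p2, w2
11. p2, w2
Accessibility: w0Rw0, w0Rw1, w1Rw1, w1Rw2, w2Rw2

Satisfiable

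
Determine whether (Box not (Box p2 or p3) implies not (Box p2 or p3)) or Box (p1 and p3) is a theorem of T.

Tableau for the negation not ((Box not (Box p2 or p3) implies not (Box p2 or p3)) or Box (p1 and p3)):
1. not ((Box not (Box p2 or p3) implies not (Box p2 or p3)) or Box (p1 and p3)), 0
2. not (Box not (Box p2 or p3) implies not (Box p2 or p3)), 0
3. not Box (p1 and p3), 0
4. Box not (Box p2 or p3), 0
5. Box p2 or p3, 0
6. not (Box p2 or p3), 0
7. not Box p2, 0
8. not p3, 0
9. Box p2, 0
10. p2, 0
11. not (p1 and p3), 1
12. not (Box p2 or p3), 1
13. not Box p2, 1
14. not p3, 1
15. p2, 1
16. not p2, 2
17. not (Box p2 or p3), 2
18. not Box p2, 2
19. not p3, 2
20. p2, 2
Accessibility: 0R0, 0R1, 0R2, 1R1, 2R2
Branch closes: p2 and not p2 both at 2.
All branches of the negation close; one closing branch shown above.

Yes, valid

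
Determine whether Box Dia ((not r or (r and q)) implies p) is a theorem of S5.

Not valid

Tableau for the negation not Box Dia ((not r or (r and q)) implies p):
1. not Box Dia ((not r or (r and q)) implies p), 0
2. not Dia ((not r or (r and q)) implies p), 1
3. not ((not r or (r and q)) implies p), 0
4. not r or (r and q), 0
5. not p, 0
6. not ((not r or (r and q)) implies p), 1
7. not r or (r and q), 1
8. not p, 1
9. r and q, 0
10. r, 0
11. q, 0
12. r and q, 1
13. r, 1
14. q, 1
Accessibility: 0R0, 0R1, 1R0, 1R1
The negation has an open branch (countermodel exists).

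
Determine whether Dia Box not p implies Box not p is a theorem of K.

Tableau for the negation not (Dia Box not p implies Box not p):
1. not (Dia Box not p implies Box not p), 0
2. Dia Box not p, 0
3. not Box not p, 0
4. Box not p, 1
5. p, 2
Accessibility: 0R1, 0R2
The negation has an open branch (countermodel exists).

Not valid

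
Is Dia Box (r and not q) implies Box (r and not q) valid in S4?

Tableau for the negation not (Dia Box (r and not q) implies Box (r and not q)):
1. not (Dia Box (r and not q) implies Box (r and not q)), w0
2. Dia Box (r and not q), w0   [neg-implies-rule on 1]
3. not Box (r and not q), w0   [neg-implies-rule on 1]
4. Box (r and not q), w1   [Dia-rule on 2: fresh world w1, w0Rw1]
5. r and not q, w1   [Box-rule on 4 via w1Rw1]
6. r, w1   [and-rule on 5]
7. not q, w1   [and-rule on 5]
8. not (r and not q), w2   [neg-Box-rule on 3: fresh world w2, w0Rw2]
9. q, w2   [neg-and-rule on 8 (branches; this branch)]
Accessibility: w0Rw0, w0Rw1, w0Rw2, w1Rw1, w2Rw2
The negation has an open branch (countermodel exists).

Invalid (countermodel exists)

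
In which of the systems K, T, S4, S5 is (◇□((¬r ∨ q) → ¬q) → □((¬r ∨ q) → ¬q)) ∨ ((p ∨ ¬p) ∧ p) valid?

S4-tableau for the negation ¬((◇□((¬r ∨ q) → ¬q) → □((¬r ∨ q) → ¬q)) ∨ ((p ∨ ¬p) ∧ p)):
1. ¬((◇□((¬r ∨ q) → ¬q) → □((¬r ∨ q) → ¬q)) ∨ ((p ∨ ¬p) ∧ p)), w0
2. ¬(◇□((¬r ∨ q) → ¬q) → □((¬r ∨ q) → ¬q)), w0   [¬∨-rule on 1]
3. ¬((p ∨ ¬p) ∧ p), w0   [¬∨-rule on 1]
4. ◇□((¬r ∨ q) → ¬q), w0   [¬→-rule on 2]
5. ¬□((¬r ∨ q) → ¬q), w0   [¬→-rule on 2]
6. ¬p, w0   [¬∧-rule on 3 (branches; this branch)]
7. □((¬r ∨ q) → ¬q), w1   [◇-rule on 4: fresh world w1, w0Rw1]
8. (¬r ∨ q) → ¬q, w1   [□-rule on 7 via w1Rw1]
9. ¬q, w1   [→-rule on 8 (branches; this branch)]
10. ¬((¬r ∨ q) → ¬q), w2   [¬□-rule on 5: fresh world w2, w0Rw2]
11. ¬r ∨ q, w2   [¬→-rule on 10]
12. q, w2   [¬→-rule on 10]
Accessibility: w0Rw0, w0Rw1, w0Rw2, w1Rw1, w2Rw2
Complete open branch: countermodel on an S4-frame, so not valid in S4, nor in K, T (the same frame is also a K-frame and a T-frame).
S5-tableau for the negation ¬((◇□((¬r ∨ q) → ¬q) → □((¬r ∨ q) → ¬q)) ∨ ((p ∨ ¬p) ∧ p)):
1. ¬((◇□((¬r ∨ q) → ¬q) → □((¬r ∨ q) → ¬q)) ∨ ((p ∨ ¬p) ∧ p)), w0
2. ¬(◇□((¬r ∨ q) → ¬q) → □((¬r ∨ q) → ¬q)), w0   [¬∨-rule on 1]
3. ¬((p ∨ ¬p) ∧ p), w0   [¬∨-rule on 1]
4. ◇□((¬r ∨ q) → ¬q), w0   [¬→-rule on 2]
5. ¬□((¬r ∨ q) → ¬q), w0   [¬→-rule on 2]
6. ¬p, w0   [¬∧-rule on 3 (branches; this branch)]
7. □((¬r ∨ q) → ¬q), w1   [◇-rule on 4: fresh world w1, w0Rw1]
8. (¬r ∨ q) → ¬q, w0   [□-rule on 7 via w1Rw0]
9. (¬r ∨ q) → ¬q, w1   [□-rule on 7 via w1Rw1]
10. ¬(¬r ∨ q), w0   [→-rule on 8 (branches; this branch)]
11. r, w0   [¬∨-rule on 10]
12. ¬q, w0   [¬∨-rule on 10]
13. ¬(¬r ∨ q), w1   [→-rule on 9 (branches; this branch)]
14. r, w1   [¬∨-rule on 13]
15. ¬q, w1   [¬∨-rule on 13]
16. ¬((¬r ∨ q) → ¬q), w2   [¬□-rule on 5: fresh world w2, w0Rw2]
17. ¬r ∨ q, w2   [¬→-rule on 16]
18. q, w2   [¬→-rule on 16]
19. (¬r ∨ q) → ¬q, w2   [□-rule on 7 via w1Rw2]
20. ¬(¬r ∨ q), w2   [→-rule on 19 (branches; this branch)]
21. r, w2   [¬∨-rule on 20]
22. ¬q, w2   [¬∨-rule on 20]
Accessibility: w0Rw0, w0Rw1, w0Rw2, w1Rw0, w1Rw1, w1Rw2, w2Rw0, w2Rw1, w2Rw2
Branch closes: q and ¬q both at w2.
Every branch closes (one shown): valid in S5.

S5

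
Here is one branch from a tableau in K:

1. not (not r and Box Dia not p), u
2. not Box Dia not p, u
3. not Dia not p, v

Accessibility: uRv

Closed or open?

No atom appears with both signs at the same world.

Not closed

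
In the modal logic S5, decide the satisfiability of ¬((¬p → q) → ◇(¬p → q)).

1. ¬((¬p → q) → ◇(¬p → q)), w0
2. ¬p → q, w0
3. ¬◇(¬p → q), w0
4. ¬(¬p → q), w0
5. ¬p, w0
6. ¬q, w0
7. q, w0
Accessibility: w0Rw0
Branch closes: q and ¬q both at w0.
(One branch shown.) All branches close.

Unsatisfiable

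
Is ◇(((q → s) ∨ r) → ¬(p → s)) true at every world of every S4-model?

No, not valid

Tableau for the negation ¬◇(((q → s) ∨ r) → ¬(p → s)):
1. ¬◇(((q → s) ∨ r) → ¬(p → s)), 0
2. ¬(((q → s) ∨ r) → ¬(p → s)), 0
3. (q → s) ∨ r, 0
4. p → s, 0
5. r, 0
6. s, 0
Accessibility: 0R0
The negation has an open branch (countermodel exists).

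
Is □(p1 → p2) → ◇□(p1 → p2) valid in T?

Valid

Tableau for the negation ¬(□(p1 → p2) → ◇□(p1 → p2)):
1. ¬(□(p1 → p2) → ◇□(p1 → p2)), u
2. □(p1 → p2), u
3. ¬◇□(p1 → p2), u
4. p1 → p2, u
5. ¬□(p1 → p2), u
6. p2, u
7. ¬(p1 → p2), v
8. p1, v
9. ¬p2, v
10. p1 → p2, v
11. ¬□(p1 → p2), v
12. p2, v
Accessibility: uRu, uRv, vRv
Branch closes: p2 and ¬p2 both at v.
Every branch of the negation's tableau closes; the branch above is one of them.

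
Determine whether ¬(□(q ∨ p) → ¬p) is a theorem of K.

Invalid (countermodel exists)

Tableau for the negation □(q ∨ p) → ¬p:
1. □(q ∨ p) → ¬p, w0
2. ¬p, w0
The negation has an open branch (countermodel exists).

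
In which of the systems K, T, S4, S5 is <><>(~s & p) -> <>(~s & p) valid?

S4, S5

S4-tableau for the negation ~(<><>(~s & p) -> <>(~s & p)):
1. ~(<><>(~s & p) -> <>(~s & p)), 0
2. <><>(~s & p), 0
3. ~<>(~s & p), 0
4. ~(~s & p), 0
5. ~p, 0
6. <>(~s & p), 1
7. ~(~s & p), 1
8. ~p, 1
9. ~s & p, 2
10. ~s, 2
11. p, 2
12. ~(~s & p), 2
13. ~p, 2
Accessibility: 0R0, 0R1, 0R2, 1R1, 1R2, 2R2
Branch closes: p and ~p both at 2.
Every branch closes (one shown): valid in S4, hence also in S5 (every theorem of S4 is a theorem of S5).
T-tableau for the negation ~(<><>(~s & p) -> <>(~s & p)):
1. ~(<><>(~s & p) -> <>(~s & p)), 0
2. <><>(~s & p), 0
3. ~<>(~s & p), 0
4. ~(~s & p), 0
5. ~p, 0
6. <>(~s & p), 1
7. ~(~s & p), 1
8. ~p, 1
9. ~s & p, 2
10. ~s, 2
11. p, 2
Accessibility: 0R0, 0R1, 1R1, 1R2, 2R2
Complete open branch: countermodel on a T-frame, so not valid in T, nor in K (the same frame is also a K-frame).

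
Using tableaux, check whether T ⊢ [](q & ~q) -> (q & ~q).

Tableau for the negation ~([](q & ~q) -> (q & ~q)):
1. ~([](q & ~q) -> (q & ~q)), u
2. [](q & ~q), u
3. ~(q & ~q), u
4. q & ~q, u
5. q, u
6. ~q, u
Accessibility: uRu
Branch closes: q and ~q both at u.
All branches of the negation close; one closing branch shown above.

Yes, valid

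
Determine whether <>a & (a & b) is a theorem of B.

Tableau for the negation ~(<>a & (a & b)):
1. ~(<>a & (a & b)), 0
2. ~(a & b), 0
3. ~b, 0
Accessibility: 0R0
The negation has an open branch (countermodel exists).

Not valid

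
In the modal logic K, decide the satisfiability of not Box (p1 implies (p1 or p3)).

1. not Box (p1 implies (p1 or p3)), u
2. not (p1 implies (p1 or p3)), v   [neg-Box-rule on 1: fresh world v, uRv]
3. p1, v   [neg-implies-rule on 2]
4. not (p1 or p3), v   [neg-implies-rule on 2]
5. not p1, v   [neg-or-rule on 4]
6. not p3, v   [neg-or-rule on 4]
Accessibility: uRv
Branch closes: p1 and not p1 both at v.
Every branch closes; the branch above is one of them.

Unsatisfiable (every branch closes)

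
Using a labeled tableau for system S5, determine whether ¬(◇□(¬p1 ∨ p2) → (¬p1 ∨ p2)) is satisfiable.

1. ¬(◇□(¬p1 ∨ p2) → (¬p1 ∨ p2)), w0
2. ◇□(¬p1 ∨ p2), w0
3. ¬(¬p1 ∨ p2), w0
4. p1, w0
5. ¬p2, w0
6. □(¬p1 ∨ p2), w1
7. ¬p1 ∨ p2, w0
8. ¬p1 ∨ p2, w1
9. p2, w0
Accessibility: w0Rw0, w0Rw1, w1Rw0, w1Rw1
Branch closes: p2 and ¬p2 both at w0.
(One branch shown.) All branches close.

Unsatisfiable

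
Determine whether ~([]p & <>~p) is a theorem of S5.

Tableau for the negation []p & <>~p:
1. []p & <>~p, 0
2. []p, 0   [&-rule on 1]
3. <>~p, 0   [&-rule on 1]
4. p, 0   [[]-rule on 2 via 0R0]
5. ~p, 1   [<>-rule on 3: fresh world 1, 0R1]
6. p, 1   [[]-rule on 2 via 0R1]
Accessibility: 0R0, 0R1, 1R0, 1R1
Branch closes: p and ~p both at 1.
Every branch of the negation's tableau closes; the branch above is one of them.

Valid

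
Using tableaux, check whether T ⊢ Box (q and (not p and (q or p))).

Tableau for the negation not Box (q and (not p and (q or p))):
1. not Box (q and (not p and (q or p))), w0
2. not (q and (not p and (q or p))), w1
3. not (not p and (q or p)), w1
4. not (q or p), w1
5. not q, w1
6. not p, w1
Accessibility: w0Rw0, w0Rw1, w1Rw1
The negation has an open branch (countermodel exists).

Invalid (countermodel exists)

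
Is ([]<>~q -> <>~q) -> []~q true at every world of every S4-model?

Tableau for the negation ~(([]<>~q -> <>~q) -> []~q):
1. ~(([]<>~q -> <>~q) -> []~q), u
2. []<>~q -> <>~q, u
3. ~[]~q, u
4. <>~q, u
5. q, v
6. ~q, w
Accessibility: uRu, uRv, uRw, vRv, wRw
The negation has an open branch (countermodel exists).

Not valid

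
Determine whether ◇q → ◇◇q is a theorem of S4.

Valid in S4

Tableau for the negation ¬(◇q → ◇◇q):
1. ¬(◇q → ◇◇q), u
2. ◇q, u
3. ¬◇◇q, u
4. ¬◇q, u
5. ¬q, u
6. q, v
7. ¬◇q, v
8. ¬q, v
Accessibility: uRu, uRv, vRv
Branch closes: q and ¬q both at v.
All branches of the negation close; one closing branch shown above.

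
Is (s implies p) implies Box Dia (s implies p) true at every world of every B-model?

Tableau for the negation not ((s implies p) implies Box Dia (s implies p)):
1. not ((s implies p) implies Box Dia (s implies p)), u
2. s implies p, u   [neg-implies-rule on 1]
3. not Box Dia (s implies p), u   [neg-implies-rule on 1]
4. p, u   [implies-rule on 2 (branches; this branch)]
5. not Dia (s implies p), v   [neg-Box-rule on 3: fresh world v, uRv]
6. not (s implies p), u   [neg-Dia-rule on 5 via vRu]
7. s, u   [neg-implies-rule on 6]
8. not p, u   [neg-implies-rule on 6]
Accessibility: uRu, uRv, vRu, vRv
Branch closes: p and not p both at u.
Every branch of the negation's tableau closes; the branch above is one of them.

Valid in B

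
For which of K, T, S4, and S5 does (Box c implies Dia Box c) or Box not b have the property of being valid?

T, S4, S5

T-tableau for the negation not ((Box c implies Dia Box c) or Box not b):
1. not ((Box c implies Dia Box c) or Box not b), u
2. not (Box c implies Dia Box c), u
3. not Box not b, u
4. Box c, u
5. not Dia Box c, u
6. c, u
7. not Box c, u
8. b, v
9. c, v
10. not Box c, v
11. not c, w
12. c, w
Accessibility: uRu, uRv, uRw, vRv, wRw
Branch closes: c and not c both at w.
Every branch closes (one shown): valid in T, hence also in S4, S5 (every theorem of T is a theorem of S4 and S5).
K-tableau for the negation not ((Box c implies Dia Box c) or Box not b):
1. not ((Box c implies Dia Box c) or Box not b), u
2. not (Box c implies Dia Box c), u
3. not Box not b, u
4. Box c, u
5. not Dia Box c, u
6. b, v
7. c, v
8. not Box c, v
9. not c, w
Accessibility: uRv, vRw
Complete open branch: countermodel on a K-frame, so not valid in K.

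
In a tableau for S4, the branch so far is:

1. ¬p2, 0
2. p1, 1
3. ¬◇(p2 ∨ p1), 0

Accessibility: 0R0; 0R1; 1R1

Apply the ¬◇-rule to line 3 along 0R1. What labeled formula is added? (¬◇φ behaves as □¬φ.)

¬(p2 ∨ p1), 1

¬◇φ behaves as □¬φ: propagate the negated body to each accessible world.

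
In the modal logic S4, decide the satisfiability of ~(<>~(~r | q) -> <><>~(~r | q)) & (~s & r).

1. ~(<>~(~r | q) -> <><>~(~r | q)) & (~s & r), u
2. ~(<>~(~r | q) -> <><>~(~r | q)), u
3. ~s & r, u
4. <>~(~r | q), u
5. ~<><>~(~r | q), u
6. ~s, u
7. r, u
8. ~<>~(~r | q), u
9. ~r | q, u
10. q, u
11. ~(~r | q), v
12. r, v
13. ~q, v
14. ~<>~(~r | q), v
15. ~r | q, v
16. q, v
Accessibility: uRu, uRv, vRv
Branch closes: q and ~q both at v.
(One branch shown.) All branches close.

Unsatisfiable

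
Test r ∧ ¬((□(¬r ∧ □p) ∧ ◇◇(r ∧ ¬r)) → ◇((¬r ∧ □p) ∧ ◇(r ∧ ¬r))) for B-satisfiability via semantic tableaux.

No, unsatisfiable

1. r ∧ ¬((□(¬r ∧ □p) ∧ ◇◇(r ∧ ¬r)) → ◇((¬r ∧ □p) ∧ ◇(r ∧ ¬r))), w0
2. r, w0   [∧-rule on 1]
3. ¬((□(¬r ∧ □p) ∧ ◇◇(r ∧ ¬r)) → ◇((¬r ∧ □p) ∧ ◇(r ∧ ¬r))), w0   [∧-rule on 1]
4. □(¬r ∧ □p) ∧ ◇◇(r ∧ ¬r), w0   [¬→-rule on 3]
5. ¬◇((¬r ∧ □p) ∧ ◇(r ∧ ¬r)), w0   [¬→-rule on 3]
6. □(¬r ∧ □p), w0   [∧-rule on 4]
7. ◇◇(r ∧ ¬r), w0   [∧-rule on 4]
8. ¬((¬r ∧ □p) ∧ ◇(r ∧ ¬r)), w0   [¬◇-rule on 5 via w0Rw0]
9. ¬r ∧ □p, w0   [□-rule on 6 via w0Rw0]
10. ¬r, w0   [∧-rule on 9]
11. □p, w0   [∧-rule on 9]
Accessibility: w0Rw0
Branch closes: r and ¬r both at w0.
(One branch shown.) All branches close.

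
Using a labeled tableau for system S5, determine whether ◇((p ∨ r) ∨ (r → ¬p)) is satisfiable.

Satisfiable (open branch found)

1. ◇((p ∨ r) ∨ (r → ¬p)), 0
2. (p ∨ r) ∨ (r → ¬p), 1
3. r → ¬p, 1
4. ¬p, 1
Accessibility: 0R0, 0R1, 1R0, 1R1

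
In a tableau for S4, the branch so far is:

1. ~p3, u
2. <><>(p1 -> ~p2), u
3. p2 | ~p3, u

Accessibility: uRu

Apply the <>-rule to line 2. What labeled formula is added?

a fresh world v with uRv, and <>(p1 -> ~p2) at v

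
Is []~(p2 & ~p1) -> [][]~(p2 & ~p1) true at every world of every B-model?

Invalid (countermodel exists)

Tableau for the negation ~([]~(p2 & ~p1) -> [][]~(p2 & ~p1)):
1. ~([]~(p2 & ~p1) -> [][]~(p2 & ~p1)), u
2. []~(p2 & ~p1), u
3. ~[][]~(p2 & ~p1), u
4. ~(p2 & ~p1), u
5. p1, u
6. ~[]~(p2 & ~p1), v
7. ~(p2 & ~p1), v
8. p1, v
9. p2 & ~p1, w
10. p2, w
11. ~p1, w
Accessibility: uRu, uRv, vRu, vRv, vRw, wRv, wRw
The negation has an open branch (countermodel exists).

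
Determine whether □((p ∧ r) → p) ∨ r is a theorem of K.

Tableau for the negation ¬(□((p ∧ r) → p) ∨ r):
1. ¬(□((p ∧ r) → p) ∨ r), u
2. ¬□((p ∧ r) → p), u
3. ¬r, u
4. ¬((p ∧ r) → p), v
5. p ∧ r, v
6. ¬p, v
7. p, v
8. r, v
Accessibility: uRv
Branch closes: p and ¬p both at v.
Every branch of the negation's tableau closes; the branch above is one of them.

Valid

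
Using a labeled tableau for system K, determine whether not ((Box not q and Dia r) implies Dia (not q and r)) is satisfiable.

Unsatisfiable (every branch closes)

1. not ((Box not q and Dia r) implies Dia (not q and r)), w0
2. Box not q and Dia r, w0   [neg-implies-rule on 1]
3. not Dia (not q and r), w0   [neg-implies-rule on 1]
4. Box not q, w0   [and-rule on 2]
5. Dia r, w0   [and-rule on 2]
6. r, w1   [Dia-rule on 5: fresh world w1, w0Rw1]
7. not (not q and r), w1   [neg-Dia-rule on 3 via w0Rw1]
8. not q, w1   [Box-rule on 4 via w0Rw1]
9. not r, w1   [neg-and-rule on 7 (branches; this branch)]
Accessibility: w0Rw1
Branch closes: r and not r both at w1.
All branches of the tableau close; one closing branch shown above.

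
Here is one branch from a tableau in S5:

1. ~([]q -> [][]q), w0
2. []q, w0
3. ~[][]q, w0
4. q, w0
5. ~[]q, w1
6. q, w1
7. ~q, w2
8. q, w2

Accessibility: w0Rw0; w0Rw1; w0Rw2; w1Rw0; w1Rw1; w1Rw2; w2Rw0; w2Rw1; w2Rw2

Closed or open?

Closed

Both q and ~q appear at w2.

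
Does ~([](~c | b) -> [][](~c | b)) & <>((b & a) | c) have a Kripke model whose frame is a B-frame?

1. ~([](~c | b) -> [][](~c | b)) & <>((b & a) | c), w0
2. ~([](~c | b) -> [][](~c | b)), w0   [&-rule on 1]
3. <>((b & a) | c), w0   [&-rule on 1]
4. [](~c | b), w0   [~->-rule on 2]
5. ~[][](~c | b), w0   [~->-rule on 2]
6. ~c | b, w0   [[]-rule on 4 via w0Rw0]
7. b, w0   [|-rule on 6 (branches; this branch)]
8. (b & a) | c, w1   [<>-rule on 3: fresh world w1, w0Rw1]
9. ~c | b, w1   [[]-rule on 4 via w0Rw1]
10. c, w1   [|-rule on 8 (branches; this branch)]
11. b, w1   [|-rule on 9 (branches; this branch)]
12. ~[](~c | b), w2   [~[]-rule on 5: fresh world w2, w0Rw2]
13. ~c | b, w2   [[]-rule on 4 via w0Rw2]
14. b, w2   [|-rule on 13 (branches; this branch)]
15. ~(~c | b), w3   [~[]-rule on 12: fresh world w3, w2Rw3]
16. c, w3   [~|-rule on 15]
17. ~b, w3   [~|-rule on 15]
Accessibility: w0Rw0, w0Rw1, w0Rw2, w1Rw0, w1Rw1, w2Rw0, w2Rw2, w2Rw3, w3Rw2, w3Rw3

Satisfiable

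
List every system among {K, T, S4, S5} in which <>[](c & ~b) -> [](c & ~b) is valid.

S5

S4-tableau for the negation ~(<>[](c & ~b) -> [](c & ~b)):
1. ~(<>[](c & ~b) -> [](c & ~b)), u
2. <>[](c & ~b), u
3. ~[](c & ~b), u
4. [](c & ~b), v
5. c & ~b, v
6. c, v
7. ~b, v
8. ~(c & ~b), w
9. b, w
Accessibility: uRu, uRv, uRw, vRv, wRw
Complete open branch: countermodel on an S4-frame, so not valid in S4, nor in K, T (the same frame is also a K-frame and a T-frame).
S5-tableau for the negation ~(<>[](c & ~b) -> [](c & ~b)):
1. ~(<>[](c & ~b) -> [](c & ~b)), u
2. <>[](c & ~b), u
3. ~[](c & ~b), u
4. [](c & ~b), v
5. c & ~b, u
6. c, u
7. ~b, u
8. c & ~b, v
9. c, v
10. ~b, v
11. ~(c & ~b), w
12. c & ~b, w
13. c, w
14. ~b, w
15. b, w
Accessibility: uRu, uRv, uRw, vRu, vRv, vRw, wRu, wRv, wRw
Branch closes: b and ~b both at w.
Every branch closes (one shown): valid in S5.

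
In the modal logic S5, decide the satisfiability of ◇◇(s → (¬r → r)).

Yes, satisfiable

1. ◇◇(s → (¬r → r)), u
2. ◇(s → (¬r → r)), v   [◇-rule on 1: fresh world v, uRv]
3. s → (¬r → r), w   [◇-rule on 2: fresh world w, vRw]
4. ¬r → r, w   [→-rule on 3 (branches; this branch)]
5. r, w   [→-rule on 4 (branches; this branch)]
Accessibility: uRu, uRv, uRw, vRu, vRv, vRw, wRu, wRv, wRw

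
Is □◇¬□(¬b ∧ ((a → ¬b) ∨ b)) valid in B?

Tableau for the negation ¬□◇¬□(¬b ∧ ((a → ¬b) ∨ b)):
1. ¬□◇¬□(¬b ∧ ((a → ¬b) ∨ b)), w0
2. ¬◇¬□(¬b ∧ ((a → ¬b) ∨ b)), w1   [¬□-rule on 1: fresh world w1, w0Rw1]
3. □(¬b ∧ ((a → ¬b) ∨ b)), w0   [¬◇-rule on 2 via w1Rw0]
4. □(¬b ∧ ((a → ¬b) ∨ b)), w1   [¬◇-rule on 2 via w1Rw1]
5. ¬b ∧ ((a → ¬b) ∨ b), w0   [□-rule on 3 via w0Rw0]
6. ¬b, w0   [∧-rule on 5]
7. (a → ¬b) ∨ b, w0   [∧-rule on 5]
8. ¬b ∧ ((a → ¬b) ∨ b), w1   [□-rule on 3 via w0Rw1]
9. ¬b, w1   [∧-rule on 8]
10. (a → ¬b) ∨ b, w1   [∧-rule on 8]
11. a → ¬b, w0   [∨-rule on 7 (branches; this branch)]
12. a → ¬b, w1   [∨-rule on 10 (branches; this branch)]
Accessibility: w0Rw0, w0Rw1, w1Rw0, w1Rw1
The negation has an open branch (countermodel exists).

No, not valid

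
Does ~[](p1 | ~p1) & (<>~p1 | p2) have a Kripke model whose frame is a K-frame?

Unsatisfiable (every branch closes)

1. ~[](p1 | ~p1) & (<>~p1 | p2), w0
2. ~[](p1 | ~p1), w0   [&-rule on 1]
3. <>~p1 | p2, w0   [&-rule on 1]
4. p2, w0   [|-rule on 3 (branches; this branch)]
5. ~(p1 | ~p1), w1   [~[]-rule on 2: fresh world w1, w0Rw1]
6. ~p1, w1   [~|-rule on 5]
7. p1, w1   [~|-rule on 5]
Accessibility: w0Rw1
Branch closes: p1 and ~p1 both at w1.
Every branch closes; the branch above is one of them.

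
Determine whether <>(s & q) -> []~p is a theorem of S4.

Not valid

Tableau for the negation ~(<>(s & q) -> []~p):
1. ~(<>(s & q) -> []~p), u
2. <>(s & q), u
3. ~[]~p, u
4. s & q, v
5. s, v
6. q, v
7. p, w
Accessibility: uRu, uRv, uRw, vRv, wRw
The negation has an open branch (countermodel exists).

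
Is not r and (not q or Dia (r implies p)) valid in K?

Not valid

Tableau for the negation not (not r and (not q or Dia (r implies p))):
1. not (not r and (not q or Dia (r implies p))), w0
2. not (not q or Dia (r implies p)), w0   [neg-and-rule on 1 (branches; this branch)]
3. q, w0   [neg-or-rule on 2]
4. not Dia (r implies p), w0   [neg-or-rule on 2]
The negation has an open branch (countermodel exists).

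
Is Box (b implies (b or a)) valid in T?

Tableau for the negation not Box (b implies (b or a)):
1. not Box (b implies (b or a)), u
2. not (b implies (b or a)), v
3. b, v
4. not (b or a), v
5. not b, v
6. not a, v
Accessibility: uRu, uRv, vRv
Branch closes: b and not b both at v.
All branches of the negation close; one closing branch shown above.

Valid in T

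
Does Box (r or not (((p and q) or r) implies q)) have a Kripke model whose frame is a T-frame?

Satisfiable (open branch found)

1. Box (r or not (((p and q) or r) implies q)), 0
2. r or not (((p and q) or r) implies q), 0
3. not (((p and q) or r) implies q), 0
4. (p and q) or r, 0
5. not q, 0
6. r, 0
Accessibility: 0R0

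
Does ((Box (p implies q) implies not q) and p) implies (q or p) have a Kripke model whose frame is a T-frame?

1. ((Box (p implies q) implies not q) and p) implies (q or p), u
2. q or p, u   [implies-rule on 1 (branches; this branch)]
3. p, u   [or-rule on 2 (branches; this branch)]
Accessibility: uRu

Satisfiable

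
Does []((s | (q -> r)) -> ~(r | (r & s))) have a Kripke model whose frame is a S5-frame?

1. []((s | (q -> r)) -> ~(r | (r & s))), 0
2. (s | (q -> r)) -> ~(r | (r & s)), 0
3. ~(r | (r & s)), 0
4. ~r, 0
5. ~(r & s), 0
6. ~s, 0
Accessibility: 0R0

Satisfiable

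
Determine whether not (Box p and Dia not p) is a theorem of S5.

Yes, valid

Tableau for the negation Box p and Dia not p:
1. Box p and Dia not p, 0
2. Box p, 0
3. Dia not p, 0
4. p, 0
5. not p, 1
6. p, 1
Accessibility: 0R0, 0R1, 1R0, 1R1
Branch closes: p and not p both at 1.
All branches of the negation close; one closing branch shown above.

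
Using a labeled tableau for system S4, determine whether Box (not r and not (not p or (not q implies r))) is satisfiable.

1. Box (not r and not (not p or (not q implies r))), w0
2. not r and not (not p or (not q implies r)), w0
3. not r, w0
4. not (not p or (not q implies r)), w0
5. p, w0
6. not (not q implies r), w0
7. not q, w0
Accessibility: w0Rw0

Yes, satisfiable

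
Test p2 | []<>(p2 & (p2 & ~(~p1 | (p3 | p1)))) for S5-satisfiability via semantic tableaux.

1. p2 | []<>(p2 & (p2 & ~(~p1 | (p3 | p1)))), u
2. p2, u
Accessibility: uRu

Satisfiable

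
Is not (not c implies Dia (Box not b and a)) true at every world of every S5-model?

Tableau for the negation not c implies Dia (Box not b and a):
1. not c implies Dia (Box not b and a), w0
2. Dia (Box not b and a), w0
3. Box not b and a, w1
4. Box not b, w1
5. a, w1
6. not b, w0
7. not b, w1
Accessibility: w0Rw0, w0Rw1, w1Rw0, w1Rw1
The negation has an open branch (countermodel exists).

No, not valid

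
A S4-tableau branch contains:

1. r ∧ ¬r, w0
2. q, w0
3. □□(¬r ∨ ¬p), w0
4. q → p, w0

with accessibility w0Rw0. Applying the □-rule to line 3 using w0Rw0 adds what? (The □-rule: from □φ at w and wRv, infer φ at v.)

□(¬r ∨ ¬p), w0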